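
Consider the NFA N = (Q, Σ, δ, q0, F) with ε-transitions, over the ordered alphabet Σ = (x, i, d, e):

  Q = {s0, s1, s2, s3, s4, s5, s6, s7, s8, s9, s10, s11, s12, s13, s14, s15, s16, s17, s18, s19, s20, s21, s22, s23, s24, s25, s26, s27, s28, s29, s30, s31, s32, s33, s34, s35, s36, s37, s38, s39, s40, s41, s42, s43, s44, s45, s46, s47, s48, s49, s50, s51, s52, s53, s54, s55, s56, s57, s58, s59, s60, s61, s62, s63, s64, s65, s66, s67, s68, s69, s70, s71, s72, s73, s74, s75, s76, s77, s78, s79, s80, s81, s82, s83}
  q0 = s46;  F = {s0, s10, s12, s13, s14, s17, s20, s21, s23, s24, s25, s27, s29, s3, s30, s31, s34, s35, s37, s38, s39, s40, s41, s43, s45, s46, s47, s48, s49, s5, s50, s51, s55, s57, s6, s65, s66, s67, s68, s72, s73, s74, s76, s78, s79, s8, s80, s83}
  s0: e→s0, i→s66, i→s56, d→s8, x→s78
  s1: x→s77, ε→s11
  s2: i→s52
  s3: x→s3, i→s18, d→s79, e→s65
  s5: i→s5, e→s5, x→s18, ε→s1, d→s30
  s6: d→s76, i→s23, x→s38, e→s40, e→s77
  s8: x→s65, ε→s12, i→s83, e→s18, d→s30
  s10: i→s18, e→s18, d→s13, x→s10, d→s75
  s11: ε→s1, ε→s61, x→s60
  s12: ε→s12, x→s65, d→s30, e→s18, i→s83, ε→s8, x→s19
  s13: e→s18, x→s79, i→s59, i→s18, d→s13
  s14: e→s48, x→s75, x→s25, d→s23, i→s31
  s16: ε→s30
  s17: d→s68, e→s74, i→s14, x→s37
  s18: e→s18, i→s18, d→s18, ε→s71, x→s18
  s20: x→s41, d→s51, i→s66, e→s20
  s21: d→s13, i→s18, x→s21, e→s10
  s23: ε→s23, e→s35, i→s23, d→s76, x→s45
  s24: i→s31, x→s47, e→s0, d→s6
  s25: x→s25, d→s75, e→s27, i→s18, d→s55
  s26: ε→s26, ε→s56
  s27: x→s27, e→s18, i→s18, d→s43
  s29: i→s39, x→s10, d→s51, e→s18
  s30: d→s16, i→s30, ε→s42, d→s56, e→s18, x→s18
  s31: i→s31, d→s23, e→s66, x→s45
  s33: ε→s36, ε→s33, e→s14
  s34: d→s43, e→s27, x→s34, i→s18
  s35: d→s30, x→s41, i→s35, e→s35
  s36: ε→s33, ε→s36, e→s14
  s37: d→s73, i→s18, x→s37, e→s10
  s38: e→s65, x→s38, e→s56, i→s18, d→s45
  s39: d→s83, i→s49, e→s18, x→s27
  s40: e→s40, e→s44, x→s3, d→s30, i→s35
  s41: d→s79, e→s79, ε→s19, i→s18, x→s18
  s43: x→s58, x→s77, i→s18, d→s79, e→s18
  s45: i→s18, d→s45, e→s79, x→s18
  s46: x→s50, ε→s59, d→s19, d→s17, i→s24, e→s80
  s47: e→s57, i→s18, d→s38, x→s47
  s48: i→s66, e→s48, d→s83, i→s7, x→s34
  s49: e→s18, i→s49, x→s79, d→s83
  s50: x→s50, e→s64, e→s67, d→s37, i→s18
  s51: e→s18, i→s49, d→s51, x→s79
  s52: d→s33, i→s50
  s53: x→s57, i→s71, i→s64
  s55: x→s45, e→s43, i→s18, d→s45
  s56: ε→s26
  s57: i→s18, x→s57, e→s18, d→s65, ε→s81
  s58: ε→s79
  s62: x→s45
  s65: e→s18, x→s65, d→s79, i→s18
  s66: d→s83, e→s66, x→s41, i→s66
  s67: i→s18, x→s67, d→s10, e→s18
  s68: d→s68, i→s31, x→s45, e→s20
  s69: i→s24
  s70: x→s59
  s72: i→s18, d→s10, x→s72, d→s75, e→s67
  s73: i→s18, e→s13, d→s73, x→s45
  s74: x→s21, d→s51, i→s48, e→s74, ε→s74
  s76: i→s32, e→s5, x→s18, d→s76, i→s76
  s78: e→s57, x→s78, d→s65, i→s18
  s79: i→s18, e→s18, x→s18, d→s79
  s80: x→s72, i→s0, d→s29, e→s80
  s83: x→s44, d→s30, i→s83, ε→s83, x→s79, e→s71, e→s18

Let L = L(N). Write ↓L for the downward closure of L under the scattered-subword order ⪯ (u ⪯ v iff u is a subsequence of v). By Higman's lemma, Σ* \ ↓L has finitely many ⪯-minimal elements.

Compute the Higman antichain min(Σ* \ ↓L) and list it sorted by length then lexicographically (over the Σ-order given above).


|Q|=84, |F|=48, |δ|=251 (24 ε).
min D↑ (48 st, q0=0, F={5}): 0:x→1,i→2,d→3,e→4 1:x→1,i→5,d→6,e→7 2:x→8,i→9,d→10,e→11 3:x→6,i→12,d→13,e→14 4:x→15,i→11,d→16,e→4 5:x→5,i→5,d→5,e→5 6:x→6,i→5,d→17,e→18 7:x→7,i→5,d→18,e→5 8:x→8,i→5,d→19,e→20 9:x→21,i→9,d→22,e→23 10:x→19,i→22,d→24,e→25 11:x→26,i→23,d→27,e→11 12:x→28,i→9,d→22,e→29 13:x→21,i→9,d→13,e→30 14:x→31,i→29,d→32,e→14 15:x→15,i→5,d→18,e→7 16:x→18,i→33,d→32,e→5 17:x→21,i→5,d→17,e→34 18:x→18,i→5,d→34,e→5 19:x→19,i→5,d→21,e→35 20:x→20,i→5,d→35,e→5 21:x→5,i→5,d→21,e→36 22:x→21,i→22,d→24,e→37 23:x→38,i→23,d→39,e→23 24:x→5,i→24,d→24,e→40 25:x→41,i→37,d→42,e→25 26:x→26,i→5,d→35,e→20 27:x→35,i→39,d→42,e→5 28:x→28,i→5,d→43,e→44 29:x→45,i→23,d→39,e→29 30:x→38,i→23,d→32,e→30 31:x→31,i→5,d→34,e→18 32:x→36,i→46,d→32,e→5 33:x→44,i→46,d→39,e→5 34:x→36,i→5,d→34,e→5 35:x→35,i→5,d→36,e→5 36:x→5,i→5,d→36,e→5 37:x→38,i→37,d→42,e→37 38:x→5,i→5,d→36,e→36 39:x→36,i→39,d→42,e→5 40:x→5,i→40,d→42,e→40 41:x→41,i→5,d→36,e→35 42:x→5,i→42,d→42,e→5 43:x→21,i→5,d→21,e→47 44:x→44,i→5,d→47,e→5 45:x→45,i→5,d→47,e→44 46:x→36,i→46,d→39,e→5 47:x→36,i→5,d→36,e→5 (ε-aug+det+¬).
'xi': run [68, 35, 3] end={s18,s59,s71} ∉↓L; 2/2 deletions ∈↓L.
'xee': |S_i|=[68, 35, 18, 2] end={s18,s71} ∉↓L; 3/3 single-dels accept.
'ede': run [68, 50, 26, 2] end={s18,s71} ∉↓L; 3/3 deletions ∈↓L.
'iixx': |S_i|=[68, 51, 27, 9, 2] end={s18,s71} rej; 4/4 deletions ∈↓L.
'iddx': run [68, 51, 34, 17, 4] end={s18,s60,s71,s77} rej; 4/4 single-dels accept.
'ddxx': |S_i|=[68, 56, 36, 10, 2] end={s18,s71} ∉↓L; 4/4 deletions ∈↓L.
6 words, ⪯-incomp.

min(Σ*\↓L) = [xi, xee, ede, iixx, iddx, ddxx].


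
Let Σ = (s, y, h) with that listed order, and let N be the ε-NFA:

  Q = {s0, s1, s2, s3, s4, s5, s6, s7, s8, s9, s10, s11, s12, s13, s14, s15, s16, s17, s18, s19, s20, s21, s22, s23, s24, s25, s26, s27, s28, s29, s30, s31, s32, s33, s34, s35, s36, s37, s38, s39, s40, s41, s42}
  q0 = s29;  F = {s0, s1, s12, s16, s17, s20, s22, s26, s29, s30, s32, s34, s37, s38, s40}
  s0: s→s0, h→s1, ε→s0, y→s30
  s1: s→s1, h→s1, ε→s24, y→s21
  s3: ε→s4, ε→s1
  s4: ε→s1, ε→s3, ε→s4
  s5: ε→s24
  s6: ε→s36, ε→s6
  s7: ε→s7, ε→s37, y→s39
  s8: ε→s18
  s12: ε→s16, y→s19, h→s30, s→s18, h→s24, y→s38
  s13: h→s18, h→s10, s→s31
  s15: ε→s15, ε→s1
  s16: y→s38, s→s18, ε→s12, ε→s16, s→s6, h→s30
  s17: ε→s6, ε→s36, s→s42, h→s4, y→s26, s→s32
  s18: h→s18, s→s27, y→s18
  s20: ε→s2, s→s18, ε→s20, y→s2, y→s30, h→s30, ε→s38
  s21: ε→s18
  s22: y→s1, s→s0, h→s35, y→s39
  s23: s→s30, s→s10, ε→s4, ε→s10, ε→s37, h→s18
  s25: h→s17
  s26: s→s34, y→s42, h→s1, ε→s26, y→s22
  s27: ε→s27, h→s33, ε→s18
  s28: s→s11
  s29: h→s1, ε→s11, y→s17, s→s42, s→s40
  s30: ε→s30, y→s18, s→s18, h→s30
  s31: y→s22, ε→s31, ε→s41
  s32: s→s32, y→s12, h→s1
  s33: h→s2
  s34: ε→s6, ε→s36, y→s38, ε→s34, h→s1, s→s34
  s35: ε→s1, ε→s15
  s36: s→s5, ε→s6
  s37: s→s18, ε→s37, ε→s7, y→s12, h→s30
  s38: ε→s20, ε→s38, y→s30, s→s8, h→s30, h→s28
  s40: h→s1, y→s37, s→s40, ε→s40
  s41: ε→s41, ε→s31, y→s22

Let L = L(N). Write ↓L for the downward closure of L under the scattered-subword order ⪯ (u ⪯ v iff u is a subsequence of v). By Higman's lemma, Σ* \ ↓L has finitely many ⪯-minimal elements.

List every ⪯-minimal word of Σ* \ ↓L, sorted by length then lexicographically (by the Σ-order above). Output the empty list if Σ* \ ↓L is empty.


min(Σ*\↓L) = [hy, sys, yyyyy].

|Q|=43, |F|=15, |δ|=118 (47 ε).
min D↑ (14 st, q0=0, F={7}): 0:s→1,y→2,h→3 1:s→1,y→4,h→3 2:s→5,y→6,h→3 3:s→3,y→7,h→3 4:s→7,y→8,h→9 5:s→5,y→8,h→3 6:s→10,y→11,h→3 7:s→7,y→7,h→7 8:s→7,y→12,h→9 9:s→7,y→7,h→9 10:s→10,y→12,h→3 11:s→13,y→3,h→3 12:s→7,y→9,h→9 13:s→13,y→9,h→3 [Hopcroft].
'hy': N↓-sim [35, 14, 5] end={s18,s2,s21,s27,s33} — reject; 2/2 deletions ∈↓L.
'sys': N↓-sim [35, 27, 21, 10] end={s11,s18,s2,s24,s27,s33,s36,s5,s6,s8} ∉↓L; 3/3 del acc.
'yyyyy': run [35, 33, 27, 20, 9, 5] end={s18,s2,s21,s27,s33} — reject; 5/5 single-dels accept.
3 minimals (antichain).


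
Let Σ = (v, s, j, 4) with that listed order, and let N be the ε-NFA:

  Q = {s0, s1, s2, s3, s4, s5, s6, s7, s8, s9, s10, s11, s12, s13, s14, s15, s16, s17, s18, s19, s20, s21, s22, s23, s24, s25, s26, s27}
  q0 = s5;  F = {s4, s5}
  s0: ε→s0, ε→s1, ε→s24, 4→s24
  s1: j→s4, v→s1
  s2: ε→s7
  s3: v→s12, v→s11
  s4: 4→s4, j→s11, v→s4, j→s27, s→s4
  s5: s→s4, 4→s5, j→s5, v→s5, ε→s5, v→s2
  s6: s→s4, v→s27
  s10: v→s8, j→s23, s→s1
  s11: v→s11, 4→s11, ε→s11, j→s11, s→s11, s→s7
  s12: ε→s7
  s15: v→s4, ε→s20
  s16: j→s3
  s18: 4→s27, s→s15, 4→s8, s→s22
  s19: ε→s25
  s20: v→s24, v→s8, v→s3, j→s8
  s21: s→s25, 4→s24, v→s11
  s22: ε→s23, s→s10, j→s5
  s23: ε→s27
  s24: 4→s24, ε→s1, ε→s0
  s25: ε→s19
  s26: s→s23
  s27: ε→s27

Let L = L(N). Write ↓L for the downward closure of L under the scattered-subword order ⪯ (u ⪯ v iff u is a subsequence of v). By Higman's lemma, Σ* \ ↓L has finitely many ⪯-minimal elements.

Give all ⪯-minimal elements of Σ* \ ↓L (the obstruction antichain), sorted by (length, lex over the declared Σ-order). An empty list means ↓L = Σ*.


A = [sj].

|Q|=28, |F|=2, |δ|=57 (15 ε).
min D↑ (3 st, q0=0, F={2}): 0:v→0,s→1,j→0,4→0 1:v→1,s→1,j→2,4→1 2:v→2,s→2,j→2,4→2 (ε-aug+det+¬).
'sj': |S_i|=[6, 4, 3] end={s11,s27,s7} rej; 2/2 deletions ∈↓L.
1 words, ⪯-incomp.


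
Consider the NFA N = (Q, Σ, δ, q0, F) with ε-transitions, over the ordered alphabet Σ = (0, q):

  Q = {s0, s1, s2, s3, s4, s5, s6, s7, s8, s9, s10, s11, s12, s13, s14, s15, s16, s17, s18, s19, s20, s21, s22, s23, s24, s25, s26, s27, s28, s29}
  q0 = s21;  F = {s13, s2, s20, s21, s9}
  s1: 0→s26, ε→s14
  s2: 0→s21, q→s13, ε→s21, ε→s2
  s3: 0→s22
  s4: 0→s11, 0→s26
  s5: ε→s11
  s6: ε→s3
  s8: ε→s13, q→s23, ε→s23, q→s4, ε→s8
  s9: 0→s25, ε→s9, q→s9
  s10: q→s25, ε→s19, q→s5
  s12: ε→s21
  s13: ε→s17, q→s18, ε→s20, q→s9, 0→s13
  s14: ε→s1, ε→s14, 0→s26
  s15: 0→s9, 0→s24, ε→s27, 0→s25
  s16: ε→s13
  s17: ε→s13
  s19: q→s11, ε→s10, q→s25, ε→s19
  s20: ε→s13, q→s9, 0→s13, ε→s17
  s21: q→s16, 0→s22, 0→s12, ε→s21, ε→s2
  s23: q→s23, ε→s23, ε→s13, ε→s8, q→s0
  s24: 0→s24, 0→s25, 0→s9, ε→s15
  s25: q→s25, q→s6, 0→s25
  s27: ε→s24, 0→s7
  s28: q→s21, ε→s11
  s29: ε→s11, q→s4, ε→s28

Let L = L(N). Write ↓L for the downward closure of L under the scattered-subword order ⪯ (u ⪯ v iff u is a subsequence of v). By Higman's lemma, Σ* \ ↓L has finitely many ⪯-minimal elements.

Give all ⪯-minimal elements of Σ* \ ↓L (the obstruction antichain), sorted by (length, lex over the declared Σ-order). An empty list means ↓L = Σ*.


|Q|=30, |F|=5, |δ|=69 (32 ε).
min D↑ (4 st, q0=0, F={3}): 0:0→0,q→1 1:0→1,q→2 2:0→3,q→2 3:0→3,q→3.
'qq0': run [13, 10, 6, 4] end={s22,s25,s3,s6} ∉↓L; 3/3 del acc.
1 minimals (antichain).

A = [qq0].


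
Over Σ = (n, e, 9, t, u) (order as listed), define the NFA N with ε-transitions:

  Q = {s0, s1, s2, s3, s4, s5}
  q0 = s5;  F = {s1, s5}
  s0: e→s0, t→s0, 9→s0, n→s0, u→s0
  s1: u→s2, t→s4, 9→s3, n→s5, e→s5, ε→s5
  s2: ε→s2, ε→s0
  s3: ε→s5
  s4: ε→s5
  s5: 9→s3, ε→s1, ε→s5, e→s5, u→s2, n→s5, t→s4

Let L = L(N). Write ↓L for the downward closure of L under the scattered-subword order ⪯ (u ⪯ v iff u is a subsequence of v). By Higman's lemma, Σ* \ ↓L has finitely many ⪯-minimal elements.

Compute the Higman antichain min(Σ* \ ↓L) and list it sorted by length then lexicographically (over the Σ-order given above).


|Q|=6, |F|=2, |δ|=22 (7 ε).
min D↑ (2 st, q0=0, F={1}): 0:n→0,e→0,9→0,t→0,u→1 1:n→1,e→1,9→1,t→1,u→1 [Hopcroft].
'u': N↓-sim [6, 2] end={s0,s2} ∉↓L; 1/1 single-dels accept.
1 minimals (antichain).

A = [u].


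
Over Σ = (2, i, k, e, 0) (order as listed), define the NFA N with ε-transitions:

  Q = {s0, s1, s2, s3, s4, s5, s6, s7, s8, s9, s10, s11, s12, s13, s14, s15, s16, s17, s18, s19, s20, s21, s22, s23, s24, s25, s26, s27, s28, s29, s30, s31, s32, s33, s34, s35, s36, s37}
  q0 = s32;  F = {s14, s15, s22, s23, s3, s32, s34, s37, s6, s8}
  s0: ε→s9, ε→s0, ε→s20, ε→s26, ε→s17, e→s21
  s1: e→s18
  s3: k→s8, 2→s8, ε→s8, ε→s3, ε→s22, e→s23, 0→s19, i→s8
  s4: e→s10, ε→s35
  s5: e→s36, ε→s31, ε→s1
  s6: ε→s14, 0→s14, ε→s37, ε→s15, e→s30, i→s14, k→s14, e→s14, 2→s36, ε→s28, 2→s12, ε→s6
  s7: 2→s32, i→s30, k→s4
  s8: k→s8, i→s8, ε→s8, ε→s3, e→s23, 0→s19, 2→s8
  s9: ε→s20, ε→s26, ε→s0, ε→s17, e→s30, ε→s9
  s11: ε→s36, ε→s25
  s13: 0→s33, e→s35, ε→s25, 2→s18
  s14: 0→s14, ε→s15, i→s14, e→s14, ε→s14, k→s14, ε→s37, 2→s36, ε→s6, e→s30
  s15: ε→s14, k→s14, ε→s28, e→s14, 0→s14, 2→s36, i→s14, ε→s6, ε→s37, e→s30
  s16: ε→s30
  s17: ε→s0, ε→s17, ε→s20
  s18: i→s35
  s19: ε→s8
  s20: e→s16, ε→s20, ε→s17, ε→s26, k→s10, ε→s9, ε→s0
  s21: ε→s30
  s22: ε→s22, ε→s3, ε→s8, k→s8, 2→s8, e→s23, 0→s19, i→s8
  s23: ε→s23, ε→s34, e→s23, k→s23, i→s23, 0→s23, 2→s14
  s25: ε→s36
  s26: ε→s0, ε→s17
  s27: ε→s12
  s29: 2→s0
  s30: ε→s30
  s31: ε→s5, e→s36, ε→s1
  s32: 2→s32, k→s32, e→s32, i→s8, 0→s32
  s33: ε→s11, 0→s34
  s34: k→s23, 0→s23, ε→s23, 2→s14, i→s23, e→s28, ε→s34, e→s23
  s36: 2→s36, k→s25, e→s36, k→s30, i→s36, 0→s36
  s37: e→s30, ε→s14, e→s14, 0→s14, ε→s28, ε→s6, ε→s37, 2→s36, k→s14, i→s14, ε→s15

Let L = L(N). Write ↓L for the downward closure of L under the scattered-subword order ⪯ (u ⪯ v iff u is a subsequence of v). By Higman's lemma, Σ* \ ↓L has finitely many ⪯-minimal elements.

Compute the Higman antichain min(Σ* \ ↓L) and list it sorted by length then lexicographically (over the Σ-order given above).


|Q|=38, |F|=10, |δ|=144 (65 ε).
min D↑ (5 st, q0=0, F={4}): 0:2→0,i→1,k→0,e→0,0→0 1:2→1,i→1,k→1,e→2,0→1 2:2→3,i→2,k→2,e→2,0→2 3:2→4,i→3,k→3,e→3,0→3 4:2→4,i→4,k→4,e→4,0→4.
'ie22': N↓-sim [16, 15, 11, 9, 4] end={s12,s25,s30,s36} — reject; 4/4 deletions ∈↓L.
1 minimals (antichain).

min(Σ*\↓L) = [ie22].


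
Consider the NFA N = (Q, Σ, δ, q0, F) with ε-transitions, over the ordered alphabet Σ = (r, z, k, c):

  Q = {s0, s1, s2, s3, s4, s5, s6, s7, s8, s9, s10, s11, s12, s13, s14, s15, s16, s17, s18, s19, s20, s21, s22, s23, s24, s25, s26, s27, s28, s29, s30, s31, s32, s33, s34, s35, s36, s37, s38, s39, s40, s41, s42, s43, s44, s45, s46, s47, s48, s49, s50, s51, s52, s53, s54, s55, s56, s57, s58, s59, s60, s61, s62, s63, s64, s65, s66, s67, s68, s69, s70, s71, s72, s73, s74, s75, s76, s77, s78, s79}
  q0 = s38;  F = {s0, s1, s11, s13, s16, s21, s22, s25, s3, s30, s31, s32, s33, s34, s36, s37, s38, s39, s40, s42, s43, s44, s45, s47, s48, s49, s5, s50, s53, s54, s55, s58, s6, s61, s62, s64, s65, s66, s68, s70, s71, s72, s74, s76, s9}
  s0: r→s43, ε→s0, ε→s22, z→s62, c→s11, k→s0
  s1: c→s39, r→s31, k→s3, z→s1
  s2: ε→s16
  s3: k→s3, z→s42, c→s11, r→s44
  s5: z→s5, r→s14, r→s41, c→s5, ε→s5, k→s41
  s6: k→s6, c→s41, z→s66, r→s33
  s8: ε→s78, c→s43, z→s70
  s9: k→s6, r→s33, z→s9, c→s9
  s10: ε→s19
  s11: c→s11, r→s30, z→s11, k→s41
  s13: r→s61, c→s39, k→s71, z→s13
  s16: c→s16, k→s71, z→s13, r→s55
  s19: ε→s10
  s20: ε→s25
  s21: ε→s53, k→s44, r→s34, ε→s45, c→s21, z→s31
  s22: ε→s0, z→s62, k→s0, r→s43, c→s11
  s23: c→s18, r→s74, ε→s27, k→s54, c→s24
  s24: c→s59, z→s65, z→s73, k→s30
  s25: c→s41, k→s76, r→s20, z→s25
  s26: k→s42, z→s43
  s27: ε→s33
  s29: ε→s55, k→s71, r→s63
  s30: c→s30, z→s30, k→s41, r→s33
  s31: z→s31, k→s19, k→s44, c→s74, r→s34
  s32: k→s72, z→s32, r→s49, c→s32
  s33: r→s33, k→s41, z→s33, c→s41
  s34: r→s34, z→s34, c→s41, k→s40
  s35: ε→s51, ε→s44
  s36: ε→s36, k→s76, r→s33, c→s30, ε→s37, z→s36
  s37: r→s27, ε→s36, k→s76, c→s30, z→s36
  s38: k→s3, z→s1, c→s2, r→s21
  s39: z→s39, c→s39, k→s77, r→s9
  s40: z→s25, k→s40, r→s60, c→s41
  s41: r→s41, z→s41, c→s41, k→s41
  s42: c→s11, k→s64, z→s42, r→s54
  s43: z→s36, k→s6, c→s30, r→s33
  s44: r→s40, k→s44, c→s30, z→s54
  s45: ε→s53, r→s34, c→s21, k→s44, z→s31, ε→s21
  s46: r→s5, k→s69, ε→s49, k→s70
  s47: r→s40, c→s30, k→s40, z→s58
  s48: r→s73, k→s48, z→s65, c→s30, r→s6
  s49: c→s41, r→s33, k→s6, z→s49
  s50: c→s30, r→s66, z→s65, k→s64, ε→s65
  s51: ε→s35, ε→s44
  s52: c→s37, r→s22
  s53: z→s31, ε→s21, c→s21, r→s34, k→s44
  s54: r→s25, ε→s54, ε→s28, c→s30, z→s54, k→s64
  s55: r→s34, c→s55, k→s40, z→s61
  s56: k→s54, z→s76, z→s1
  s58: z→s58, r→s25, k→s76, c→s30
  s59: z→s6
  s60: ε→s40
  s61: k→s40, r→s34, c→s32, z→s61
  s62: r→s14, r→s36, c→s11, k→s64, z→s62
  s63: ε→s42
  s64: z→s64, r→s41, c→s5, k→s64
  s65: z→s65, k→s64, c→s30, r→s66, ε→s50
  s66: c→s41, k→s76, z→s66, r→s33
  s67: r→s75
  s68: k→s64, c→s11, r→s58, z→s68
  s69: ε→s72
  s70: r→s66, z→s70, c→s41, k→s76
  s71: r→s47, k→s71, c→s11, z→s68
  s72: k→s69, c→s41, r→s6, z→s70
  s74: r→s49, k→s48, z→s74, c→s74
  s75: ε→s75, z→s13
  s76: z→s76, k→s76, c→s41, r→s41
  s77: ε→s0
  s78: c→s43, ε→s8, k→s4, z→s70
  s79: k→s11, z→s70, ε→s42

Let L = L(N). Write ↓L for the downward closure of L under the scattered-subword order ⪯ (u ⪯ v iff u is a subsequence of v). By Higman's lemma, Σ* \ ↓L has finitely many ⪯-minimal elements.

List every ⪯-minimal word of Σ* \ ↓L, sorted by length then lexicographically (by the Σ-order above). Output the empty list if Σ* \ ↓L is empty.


|Q|=80, |F|=45, |δ|=254 (36 ε).
min D↑ (41 st, q0=0, F={15}): 0:r→1,z→2,k→3,c→4 1:r→5,z→6,k→7,c→1 2:r→6,z→2,k→3,c→8 3:r→7,z→9,k→3,c→10 4:r→11,z→12,k→13,c→4 5:r→5,z→5,k→14,c→15 6:r→5,z→6,k→7,c→16 7:r→14,z→17,k→7,c→18 8:r→19,z→8,k→20,c→8 9:r→17,z→9,k→21,c→10 10:r→18,z→10,k→15,c→10 11:r→5,z→22,k→14,c→11 12:r→22,z→12,k→13,c→8 13:r→23,z→24,k→13,c→10 14:r→14,z→25,k→14,c→15 15:r→15,z→15,k→15,c→15 16:r→26,z→16,k→27,c→16 17:r→25,z→17,k→21,c→18 18:r→28,z→18,k→15,c→18 19:r→28,z→19,k→29,c→19 20:r→30,z→31,k→20,c→10 21:r→15,z→21,k→21,c→32 22:r→5,z→22,k→14,c→33 23:r→14,z→34,k→14,c→18 24:r→34,z→24,k→21,c→10 25:r→25,z→25,k→35,c→15 26:r→28,z→26,k→29,c→15 27:r→29,z→36,k→27,c→18 28:r→28,z→28,k→15,c→15 29:r→28,z→37,k→29,c→15 30:r→28,z→38,k→29,c→18 31:r→38,z→31,k→21,c→10 32:r→15,z→32,k→15,c→32 33:r→26,z→33,k→39,c→33 34:r→25,z→34,k→35,c→18 35:r→15,z→35,k→35,c→15 36:r→37,z→36,k→21,c→18 37:r→28,z→37,k→35,c→15 38:r→28,z→38,k→35,c→18 39:r→29,z→40,k→39,c→15 40:r→37,z→40,k→35,c→15 (ε-aug+det+¬).
'rrc': |S_i|=[57, 42, 14, 1] end={s41} rej; 3/3 single-dels accept.
'kck': N↓-sim [57, 40, 6, 1] end={s41} rej; 3/3 del acc.
'kzkr': |S_i|=[57, 40, 23, 5, 2] end={s14,s41} — reject; 4/4 single-dels accept.
'crkc': run [57, 53, 27, 12, 1] end={s41} rej; 4/4 deletions ∈↓L.
'zcrrk': N↓-sim [57, 50, 30, 14, 3, 1] end={s41} — reject; 5/5 deletions ∈↓L.
5 words, ⪯-incomp.

A = [rrc, kck, kzkr, crkc, zcrrk].


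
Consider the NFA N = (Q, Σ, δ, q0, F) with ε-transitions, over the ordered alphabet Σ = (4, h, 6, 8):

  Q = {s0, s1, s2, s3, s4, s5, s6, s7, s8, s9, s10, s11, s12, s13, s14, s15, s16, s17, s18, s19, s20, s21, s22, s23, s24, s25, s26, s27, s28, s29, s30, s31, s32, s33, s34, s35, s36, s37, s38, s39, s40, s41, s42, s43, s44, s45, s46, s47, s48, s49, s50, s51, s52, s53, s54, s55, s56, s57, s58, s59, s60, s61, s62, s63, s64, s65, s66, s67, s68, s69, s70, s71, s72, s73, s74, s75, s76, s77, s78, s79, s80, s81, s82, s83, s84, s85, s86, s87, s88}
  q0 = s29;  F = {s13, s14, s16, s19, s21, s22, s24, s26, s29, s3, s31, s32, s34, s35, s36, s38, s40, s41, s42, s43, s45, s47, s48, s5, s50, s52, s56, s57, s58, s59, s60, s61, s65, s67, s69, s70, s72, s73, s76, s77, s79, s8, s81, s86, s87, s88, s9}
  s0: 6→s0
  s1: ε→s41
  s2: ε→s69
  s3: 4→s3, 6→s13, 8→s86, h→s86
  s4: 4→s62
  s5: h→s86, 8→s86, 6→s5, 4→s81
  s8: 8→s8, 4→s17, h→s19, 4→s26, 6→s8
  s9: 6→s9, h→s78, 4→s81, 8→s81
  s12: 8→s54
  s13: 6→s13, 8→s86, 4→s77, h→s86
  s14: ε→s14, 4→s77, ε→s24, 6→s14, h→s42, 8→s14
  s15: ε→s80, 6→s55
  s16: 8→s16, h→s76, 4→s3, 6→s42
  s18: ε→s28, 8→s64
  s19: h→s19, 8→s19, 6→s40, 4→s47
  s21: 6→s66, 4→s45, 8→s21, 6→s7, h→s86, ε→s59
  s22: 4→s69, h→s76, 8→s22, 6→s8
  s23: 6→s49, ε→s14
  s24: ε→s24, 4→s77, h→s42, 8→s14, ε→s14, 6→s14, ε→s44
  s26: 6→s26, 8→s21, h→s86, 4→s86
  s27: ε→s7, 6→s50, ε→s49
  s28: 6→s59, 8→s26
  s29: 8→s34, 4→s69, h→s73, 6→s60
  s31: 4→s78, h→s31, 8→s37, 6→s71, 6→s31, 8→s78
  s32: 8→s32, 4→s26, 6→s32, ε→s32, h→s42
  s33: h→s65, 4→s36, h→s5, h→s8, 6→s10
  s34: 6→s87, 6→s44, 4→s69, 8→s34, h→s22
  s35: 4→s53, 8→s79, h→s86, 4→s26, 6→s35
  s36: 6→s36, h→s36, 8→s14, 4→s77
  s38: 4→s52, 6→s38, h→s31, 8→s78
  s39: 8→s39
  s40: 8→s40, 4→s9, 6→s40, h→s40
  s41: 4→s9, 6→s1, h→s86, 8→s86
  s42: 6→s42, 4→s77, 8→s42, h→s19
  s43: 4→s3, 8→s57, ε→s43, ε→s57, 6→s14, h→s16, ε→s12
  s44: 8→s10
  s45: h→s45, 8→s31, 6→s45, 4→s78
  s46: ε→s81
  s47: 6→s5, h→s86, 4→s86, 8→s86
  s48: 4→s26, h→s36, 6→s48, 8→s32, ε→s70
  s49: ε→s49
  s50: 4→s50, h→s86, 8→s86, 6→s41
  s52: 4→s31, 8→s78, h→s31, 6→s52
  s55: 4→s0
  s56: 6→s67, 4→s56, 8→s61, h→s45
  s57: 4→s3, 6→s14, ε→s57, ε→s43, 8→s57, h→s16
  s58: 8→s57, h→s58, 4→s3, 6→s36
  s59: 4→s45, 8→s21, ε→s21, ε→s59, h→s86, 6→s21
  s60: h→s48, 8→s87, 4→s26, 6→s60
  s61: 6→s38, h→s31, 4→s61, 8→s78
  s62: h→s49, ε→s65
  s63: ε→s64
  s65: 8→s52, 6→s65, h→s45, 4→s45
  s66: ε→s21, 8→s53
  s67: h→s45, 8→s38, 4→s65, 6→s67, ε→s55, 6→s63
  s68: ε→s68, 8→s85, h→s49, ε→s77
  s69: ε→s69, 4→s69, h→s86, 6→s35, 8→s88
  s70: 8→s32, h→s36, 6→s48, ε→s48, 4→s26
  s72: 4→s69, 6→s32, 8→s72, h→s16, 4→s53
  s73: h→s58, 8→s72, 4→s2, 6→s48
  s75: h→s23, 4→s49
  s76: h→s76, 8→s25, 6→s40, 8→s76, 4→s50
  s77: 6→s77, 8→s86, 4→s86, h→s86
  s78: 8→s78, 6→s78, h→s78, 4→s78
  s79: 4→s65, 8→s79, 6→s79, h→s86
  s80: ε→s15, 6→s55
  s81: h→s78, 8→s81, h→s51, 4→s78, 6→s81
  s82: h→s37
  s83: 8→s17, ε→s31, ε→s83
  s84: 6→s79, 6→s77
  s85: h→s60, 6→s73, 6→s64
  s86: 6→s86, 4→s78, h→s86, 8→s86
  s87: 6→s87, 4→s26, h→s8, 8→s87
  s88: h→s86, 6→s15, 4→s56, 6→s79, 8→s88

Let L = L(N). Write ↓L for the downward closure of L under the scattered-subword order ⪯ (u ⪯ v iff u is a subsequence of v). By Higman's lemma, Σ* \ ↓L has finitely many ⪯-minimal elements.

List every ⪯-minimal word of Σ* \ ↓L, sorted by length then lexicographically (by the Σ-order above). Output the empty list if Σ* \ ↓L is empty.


|Q|=89, |F|=47, |δ|=269 (35 ε).
min D↑ (44 st, q0=0, F={14}): 0:4→1,h→2,6→3,8→4 1:4→1,h→5,6→6,8→7 2:4→1,h→8,6→9,8→10 3:4→11,h→9,6→3,8→12 4:4→1,h→13,6→12,8→4 5:4→14,h→5,6→5,8→5 6:4→11,h→5,6→6,8→15 7:4→16,h→5,6→15,8→7 8:4→17,h→8,6→18,8→19 9:4→11,h→18,6→9,8→20 10:4→1,h→21,6→20,8→10 11:4→5,h→5,6→11,8→22 12:4→11,h→23,6→12,8→12 13:4→1,h→24,6→23,8→13 14:4→14,h→14,6→14,8→14 15:4→25,h→5,6→15,8→15 16:4→16,h→26,6→27,8→28 17:4→17,h→5,6→29,8→5 18:4→30,h→18,6→18,8→31 19:4→17,h→21,6→31,8→19 20:4→11,h→32,6→20,8→20 21:4→17,h→24,6→32,8→21 22:4→26,h→5,6→22,8→22 23:4→11,h→33,6→23,8→23 24:4→34,h→24,6→35,8→24 25:4→26,h→26,6→25,8→36 26:4→14,h→26,6→26,8→37 27:4→25,h→26,6→27,8→38 28:4→28,h→37,6→38,8→14 29:4→30,h→5,6→29,8→5 30:4→5,h→5,6→30,8→5 31:4→30,h→32,6→31,8→31 32:4→30,h→33,6→32,8→32 33:4→39,h→33,6→35,8→33 34:4→34,h→5,6→40,8→5 35:4→41,h→35,6→35,8→35 36:4→37,h→37,6→36,8→14 37:4→14,h→37,6→37,8→14 38:4→36,h→37,6→38,8→14 39:4→5,h→5,6→42,8→5 40:4→41,h→5,6→40,8→5 41:4→43,h→14,6→41,8→43 42:4→43,h→5,6→42,8→5 43:4→14,h→14,6→43,8→43.
'4h4': |S_i|=[68, 41, 7, 1] end={s78} ∉↓L; 3/3 single-dels accept.
'6444': N↓-sim [68, 48, 22, 8, 1] end={s78} ∉↓L; 4/4 del acc.
'48488': |S_i|=[68, 41, 27, 15, 7, 2] end={s37,s78} rej; 5/5 single-dels accept.
'hh484': N↓-sim [68, 64, 33, 13, 4, 1] end={s78} ∉↓L; 5/5 deletions ∈↓L.
'8hh64h': |S_i|=[68, 60, 48, 18, 13, 4, 2] end={s51,s78} — reject; 6/6 single-dels accept.
5 words, ⪯-incomp.

Antichain: [4h4, 6444, 48488, hh484, 8hh64h].


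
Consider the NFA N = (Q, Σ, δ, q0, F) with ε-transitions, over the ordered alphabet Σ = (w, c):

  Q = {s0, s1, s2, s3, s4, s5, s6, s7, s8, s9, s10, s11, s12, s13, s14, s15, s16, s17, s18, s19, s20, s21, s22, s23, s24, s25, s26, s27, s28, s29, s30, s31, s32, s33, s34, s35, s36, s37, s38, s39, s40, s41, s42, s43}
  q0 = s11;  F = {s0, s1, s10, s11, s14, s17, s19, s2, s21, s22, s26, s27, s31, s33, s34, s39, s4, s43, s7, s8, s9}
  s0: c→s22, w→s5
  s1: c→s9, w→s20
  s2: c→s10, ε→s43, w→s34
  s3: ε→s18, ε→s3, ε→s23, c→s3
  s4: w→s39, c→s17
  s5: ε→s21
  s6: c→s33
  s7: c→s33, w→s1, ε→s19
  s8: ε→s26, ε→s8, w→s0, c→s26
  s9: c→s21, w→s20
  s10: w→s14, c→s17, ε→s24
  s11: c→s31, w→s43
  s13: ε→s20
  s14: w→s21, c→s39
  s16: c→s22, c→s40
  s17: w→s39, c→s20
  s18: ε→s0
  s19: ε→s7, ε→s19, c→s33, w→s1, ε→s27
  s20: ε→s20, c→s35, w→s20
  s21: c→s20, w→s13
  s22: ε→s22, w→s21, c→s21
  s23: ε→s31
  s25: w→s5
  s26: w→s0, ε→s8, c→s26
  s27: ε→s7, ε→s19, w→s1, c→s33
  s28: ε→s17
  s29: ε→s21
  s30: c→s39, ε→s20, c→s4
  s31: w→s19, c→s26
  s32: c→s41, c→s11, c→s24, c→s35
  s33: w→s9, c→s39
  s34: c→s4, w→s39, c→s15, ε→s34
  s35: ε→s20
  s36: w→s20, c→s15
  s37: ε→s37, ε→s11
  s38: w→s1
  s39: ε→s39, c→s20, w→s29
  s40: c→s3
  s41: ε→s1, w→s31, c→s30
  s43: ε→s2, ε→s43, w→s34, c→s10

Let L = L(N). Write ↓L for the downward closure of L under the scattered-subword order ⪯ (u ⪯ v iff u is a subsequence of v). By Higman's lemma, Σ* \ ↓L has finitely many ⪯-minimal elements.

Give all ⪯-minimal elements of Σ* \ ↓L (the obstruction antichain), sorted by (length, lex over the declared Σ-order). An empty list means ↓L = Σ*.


A = [wwwc, wccc, cwww, wwwww, ccwwc, ccwccw].

|Q|=44, |F|=21, |δ|=93 (31 ε).
min D↑ (18 st, q0=0, F={15}): 0:w→1,c→2 1:w→3,c→4 2:w→5,c→6 3:w→7,c→8 4:w→9,c→10 5:w→11,c→12 6:w→13,c→6 7:w→14,c→15 8:w→7,c→10 9:w→14,c→7 10:w→7,c→15 11:w→15,c→16 12:w→16,c→7 13:w→14,c→17 14:w→15,c→15 15:w→15,c→15 16:w→15,c→14 17:w→14,c→14 (ε-aug+det+¬).
'wwwc': N↓-sim [28, 24, 14, 6, 2] end={s20,s35} rej; 4/4 single-dels accept.
'wccc': run [28, 24, 15, 7, 2] end={s20,s35} ∉↓L; 4/4 deletions ∈↓L.
'cwww': N↓-sim [28, 24, 16, 8, 3] end={s13,s20,s35} — reject; 4/4 single-dels accept.
'wwwww': N↓-sim [28, 24, 14, 6, 5, 3] end={s13,s20,s35} ∉↓L; 5/5 deletions ∈↓L.
'ccwwc': N↓-sim [28, 24, 14, 10, 6, 2] end={s20,s35} ∉↓L; 5/5 deletions ∈↓L.
'ccwccw': N↓-sim [28, 24, 14, 10, 5, 4, 3] end={s13,s20,s35} rej; 6/6 del acc.
6 obstructions.


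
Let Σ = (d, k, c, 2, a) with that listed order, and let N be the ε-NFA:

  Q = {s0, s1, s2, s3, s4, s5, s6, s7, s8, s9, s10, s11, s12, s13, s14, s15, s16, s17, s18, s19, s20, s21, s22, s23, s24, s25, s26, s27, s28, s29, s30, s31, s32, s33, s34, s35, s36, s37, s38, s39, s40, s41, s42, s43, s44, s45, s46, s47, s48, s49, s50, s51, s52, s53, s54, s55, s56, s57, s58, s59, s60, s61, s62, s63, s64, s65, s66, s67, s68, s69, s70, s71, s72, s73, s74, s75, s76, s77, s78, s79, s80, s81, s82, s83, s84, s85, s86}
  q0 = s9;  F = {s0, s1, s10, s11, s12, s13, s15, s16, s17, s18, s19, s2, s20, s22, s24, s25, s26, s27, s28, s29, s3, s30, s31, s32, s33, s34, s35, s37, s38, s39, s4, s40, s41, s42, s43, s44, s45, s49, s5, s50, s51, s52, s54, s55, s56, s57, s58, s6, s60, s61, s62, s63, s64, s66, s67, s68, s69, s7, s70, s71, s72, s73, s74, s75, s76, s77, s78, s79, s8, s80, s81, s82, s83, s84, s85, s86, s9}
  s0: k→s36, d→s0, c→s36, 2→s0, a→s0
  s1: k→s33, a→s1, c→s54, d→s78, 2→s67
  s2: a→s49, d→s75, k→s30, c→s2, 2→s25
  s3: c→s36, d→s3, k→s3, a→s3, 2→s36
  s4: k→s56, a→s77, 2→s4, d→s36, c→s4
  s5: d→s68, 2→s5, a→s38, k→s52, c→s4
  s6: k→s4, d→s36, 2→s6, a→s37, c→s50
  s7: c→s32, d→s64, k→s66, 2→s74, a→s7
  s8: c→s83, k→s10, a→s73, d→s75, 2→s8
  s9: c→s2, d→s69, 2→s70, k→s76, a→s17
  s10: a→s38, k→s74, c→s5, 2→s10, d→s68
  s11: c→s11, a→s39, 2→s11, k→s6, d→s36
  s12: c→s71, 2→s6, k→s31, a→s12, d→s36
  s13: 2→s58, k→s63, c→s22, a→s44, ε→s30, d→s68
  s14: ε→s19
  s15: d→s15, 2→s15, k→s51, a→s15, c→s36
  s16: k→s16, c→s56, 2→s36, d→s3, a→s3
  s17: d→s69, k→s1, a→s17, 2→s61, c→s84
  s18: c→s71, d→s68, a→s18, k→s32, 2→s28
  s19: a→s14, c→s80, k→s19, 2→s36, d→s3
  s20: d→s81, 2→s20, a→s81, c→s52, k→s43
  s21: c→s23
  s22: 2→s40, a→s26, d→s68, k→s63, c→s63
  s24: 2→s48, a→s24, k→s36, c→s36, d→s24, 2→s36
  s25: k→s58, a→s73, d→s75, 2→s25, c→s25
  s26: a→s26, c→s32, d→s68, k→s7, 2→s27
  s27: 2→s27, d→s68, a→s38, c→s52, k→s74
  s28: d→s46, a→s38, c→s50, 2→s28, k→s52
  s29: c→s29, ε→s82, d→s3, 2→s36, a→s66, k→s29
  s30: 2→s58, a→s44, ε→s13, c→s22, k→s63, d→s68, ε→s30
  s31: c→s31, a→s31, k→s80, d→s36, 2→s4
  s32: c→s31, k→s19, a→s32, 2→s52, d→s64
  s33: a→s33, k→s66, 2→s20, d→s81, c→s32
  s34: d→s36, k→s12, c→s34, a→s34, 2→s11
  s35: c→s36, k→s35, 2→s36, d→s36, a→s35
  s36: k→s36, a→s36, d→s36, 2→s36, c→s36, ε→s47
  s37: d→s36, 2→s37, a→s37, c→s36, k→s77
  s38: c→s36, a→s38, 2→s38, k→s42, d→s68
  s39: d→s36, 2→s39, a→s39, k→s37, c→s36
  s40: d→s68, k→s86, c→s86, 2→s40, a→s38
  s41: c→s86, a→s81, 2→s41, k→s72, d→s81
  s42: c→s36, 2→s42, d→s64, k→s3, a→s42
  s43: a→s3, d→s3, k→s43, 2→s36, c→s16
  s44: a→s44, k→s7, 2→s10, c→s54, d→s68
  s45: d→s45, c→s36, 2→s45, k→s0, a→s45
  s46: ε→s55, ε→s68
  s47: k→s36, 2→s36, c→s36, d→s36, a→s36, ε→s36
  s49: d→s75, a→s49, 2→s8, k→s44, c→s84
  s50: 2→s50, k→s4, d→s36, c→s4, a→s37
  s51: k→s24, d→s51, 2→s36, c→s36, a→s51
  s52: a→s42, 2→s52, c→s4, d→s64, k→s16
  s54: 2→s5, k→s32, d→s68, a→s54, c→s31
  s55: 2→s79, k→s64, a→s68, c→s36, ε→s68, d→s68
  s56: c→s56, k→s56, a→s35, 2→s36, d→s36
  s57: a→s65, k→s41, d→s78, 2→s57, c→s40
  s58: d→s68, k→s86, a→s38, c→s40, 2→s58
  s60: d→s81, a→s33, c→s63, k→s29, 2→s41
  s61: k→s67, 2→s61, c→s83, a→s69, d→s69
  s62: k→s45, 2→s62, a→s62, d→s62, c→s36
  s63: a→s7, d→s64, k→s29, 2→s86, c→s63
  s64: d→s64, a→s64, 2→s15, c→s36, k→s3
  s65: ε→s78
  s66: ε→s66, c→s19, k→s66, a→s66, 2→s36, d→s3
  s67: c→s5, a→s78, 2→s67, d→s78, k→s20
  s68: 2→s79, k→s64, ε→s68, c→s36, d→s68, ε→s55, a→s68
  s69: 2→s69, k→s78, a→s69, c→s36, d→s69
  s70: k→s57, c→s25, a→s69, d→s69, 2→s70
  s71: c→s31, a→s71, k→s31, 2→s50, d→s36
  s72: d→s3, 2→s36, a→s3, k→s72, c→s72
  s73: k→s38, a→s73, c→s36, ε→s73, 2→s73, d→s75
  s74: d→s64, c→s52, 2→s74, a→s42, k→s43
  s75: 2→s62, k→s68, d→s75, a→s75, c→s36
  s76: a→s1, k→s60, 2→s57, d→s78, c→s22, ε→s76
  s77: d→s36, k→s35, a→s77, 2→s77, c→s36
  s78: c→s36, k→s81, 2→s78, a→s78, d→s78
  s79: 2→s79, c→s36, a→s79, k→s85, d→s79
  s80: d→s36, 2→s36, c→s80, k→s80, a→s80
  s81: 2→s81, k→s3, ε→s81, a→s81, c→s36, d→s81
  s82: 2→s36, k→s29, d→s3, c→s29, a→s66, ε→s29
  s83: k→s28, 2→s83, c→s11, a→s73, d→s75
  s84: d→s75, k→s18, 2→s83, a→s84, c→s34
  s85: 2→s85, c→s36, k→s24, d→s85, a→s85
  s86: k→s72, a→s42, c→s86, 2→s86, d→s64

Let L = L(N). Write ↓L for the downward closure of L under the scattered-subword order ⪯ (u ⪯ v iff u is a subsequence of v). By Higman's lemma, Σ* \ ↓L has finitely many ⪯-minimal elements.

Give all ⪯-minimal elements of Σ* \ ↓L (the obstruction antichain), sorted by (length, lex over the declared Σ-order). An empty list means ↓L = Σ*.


|Q|=87, |F|=77, |δ|=415 (18 ε).
min D↑ (75 st, q0=0, F={7}): 0:d→1,k→2,c→3,2→4,a→5 1:d→1,k→6,c→7,2→1,a→1 2:d→6,k→8,c→9,2→10,a→11 3:d→12,k→13,c→3,2→14,a→15 4:d→1,k→10,c→14,2→4,a→1 5:d→1,k→11,c→16,2→17,a→5 6:d→6,k→18,c→7,2→6,a→6 7:d→7,k→7,c→7,2→7,a→7 8:d→18,k→19,c→20,2→21,a→22 9:d→23,k→20,c→20,2→24,a→25 10:d→6,k→21,c→24,2→10,a→6 11:d→6,k→22,c→26,2→27,a→11 12:d→12,k→23,c→7,2→28,a→12 13:d→23,k→20,c→9,2→29,a→30 14:d→12,k→29,c→14,2→14,a→31 15:d→12,k→30,c→16,2→32,a→15 16:d→12,k→33,c→34,2→35,a→16 17:d→1,k→27,c→35,2→17,a→1 18:d→18,k→36,c→7,2→18,a→18 19:d→36,k→19,c→19,2→7,a→37 20:d→38,k→19,c→20,2→39,a→40 21:d→18,k→41,c→39,2→21,a→18 22:d→18,k→37,c→42,2→43,a→22 23:d→23,k→38,c→7,2→44,a→23 24:d→23,k→39,c→39,2→24,a→45 25:d→23,k→40,c→42,2→46,a→25 26:d→23,k→42,c→47,2→48,a→26 27:d→6,k→43,c→48,2→27,a→6 28:d→28,k→49,c→7,2→28,a→28 29:d→23,k→39,c→24,2→29,a→45 30:d→23,k→40,c→26,2→50,a→30 31:d→12,k→45,c→7,2→31,a→31 32:d→12,k→50,c→35,2→32,a→31 33:d→23,k→42,c→51,2→52,a→33 34:d→7,k→53,c→34,2→54,a→34 35:d→12,k→52,c→54,2→35,a→31 36:d→36,k→36,c→7,2→7,a→36 37:d→36,k→37,c→55,2→7,a→37 38:d→38,k→36,c→7,2→56,a→38 39:d→38,k→41,c→39,2→39,a→57 40:d→38,k→37,c→42,2→58,a→40 41:d→36,k→41,c→41,2→7,a→36 42:d→38,k→55,c→47,2→59,a→42 43:d→18,k→60,c→59,2→43,a→18 44:d→44,k→61,c→7,2→44,a→44 45:d→23,k→57,c→7,2→45,a→45 46:d→23,k→58,c→59,2→46,a→45 47:d→7,k→62,c→47,2→63,a→47 48:d→23,k→59,c→63,2→48,a→45 49:d→49,k→64,c→7,2→49,a→49 50:d→23,k→58,c→48,2→50,a→45 51:d→7,k→47,c→47,2→65,a→51 52:d→23,k→59,c→65,2→52,a→45 53:d→7,k→47,c→51,2→66,a→53 54:d→7,k→66,c→54,2→54,a→67 55:d→36,k→55,c→62,2→7,a→55 56:d→56,k→68,c→7,2→56,a→56 57:d→38,k→36,c→7,2→57,a→57 58:d→38,k→60,c→59,2→58,a→57 59:d→38,k→69,c→63,2→59,a→57 60:d→36,k→60,c→69,2→7,a→36 61:d→61,k→70,c→7,2→61,a→61 62:d→7,k→62,c→62,2→7,a→62 63:d→7,k→71,c→63,2→63,a→72 64:d→64,k→7,c→7,2→64,a→64 65:d→7,k→63,c→63,2→65,a→73 66:d→7,k→63,c→65,2→66,a→73 67:d→7,k→73,c→7,2→67,a→67 68:d→68,k→70,c→7,2→7,a→68 69:d→36,k→69,c→71,2→7,a→36 70:d→70,k→7,c→7,2→7,a→70 71:d→7,k→71,c→71,2→7,a→74 72:d→7,k→74,c→7,2→72,a→72 73:d→7,k→72,c→7,2→73,a→73 74:d→7,k→74,c→7,2→7,a→74 [Hopcroft].
'dc': run [83, 20, 2] end={s36,s47} rej; 2/2 del acc.
'2ac': run [83, 54, 27, 2] end={s36,s47} — reject; 3/3 single-dels accept.
'kkk2': |S_i|=[83, 66, 36, 17, 3] end={s36,s47,s48} ∉↓L; 4/4 single-dels accept.
'accd': |S_i|=[83, 65, 45, 16, 2] end={s36,s47} rej; 4/4 deletions ∈↓L.
'kcck2': N↓-sim [83, 66, 43, 29, 17, 3] end={s36,s47,s48} rej; 5/5 deletions ∈↓L.
'cd2kkk': N↓-sim [83, 67, 17, 11, 8, 5, 2] end={s36,s47} — reject; 6/6 deletions ∈↓L.
6 words, ⪯-incomp.

A = [dc, 2ac, kkk2, accd, kcck2, cd2kkk].


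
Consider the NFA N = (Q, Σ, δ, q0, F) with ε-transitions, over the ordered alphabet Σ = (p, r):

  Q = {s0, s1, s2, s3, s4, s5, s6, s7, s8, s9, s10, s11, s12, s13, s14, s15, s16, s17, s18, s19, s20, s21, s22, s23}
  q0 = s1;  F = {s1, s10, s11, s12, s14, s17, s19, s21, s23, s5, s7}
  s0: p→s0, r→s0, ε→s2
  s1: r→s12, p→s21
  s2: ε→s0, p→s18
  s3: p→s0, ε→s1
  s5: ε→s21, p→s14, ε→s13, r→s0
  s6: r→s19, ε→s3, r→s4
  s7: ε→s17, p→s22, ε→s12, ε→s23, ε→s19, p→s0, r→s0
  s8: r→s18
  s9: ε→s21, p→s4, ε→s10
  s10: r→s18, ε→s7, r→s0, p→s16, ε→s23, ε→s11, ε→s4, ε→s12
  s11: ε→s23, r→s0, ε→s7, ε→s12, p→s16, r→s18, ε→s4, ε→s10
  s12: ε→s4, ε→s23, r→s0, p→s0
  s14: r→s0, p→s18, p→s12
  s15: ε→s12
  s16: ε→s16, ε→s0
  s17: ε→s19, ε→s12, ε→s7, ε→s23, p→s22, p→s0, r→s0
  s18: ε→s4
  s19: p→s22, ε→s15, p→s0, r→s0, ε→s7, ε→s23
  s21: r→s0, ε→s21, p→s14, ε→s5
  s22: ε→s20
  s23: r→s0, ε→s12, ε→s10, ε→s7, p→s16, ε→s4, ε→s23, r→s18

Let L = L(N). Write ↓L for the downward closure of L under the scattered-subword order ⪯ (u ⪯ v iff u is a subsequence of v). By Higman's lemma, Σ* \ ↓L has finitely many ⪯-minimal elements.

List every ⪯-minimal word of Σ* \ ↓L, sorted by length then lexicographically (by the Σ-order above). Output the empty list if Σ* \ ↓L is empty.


|Q|=24, |F|=11, |δ|=80 (43 ε).
min D↑ (5 st, q0=0, F={4}): 0:p→1,r→2 1:p→3,r→4 2:p→4,r→4 3:p→2,r→4 4:p→4,r→4.
'pr': run [20, 19, 4] end={s0,s18,s2,s4} — reject; 2/2 deletions ∈↓L.
'rp': N↓-sim [20, 15, 7] end={s0,s16,s18,s2,s20,s22,s4} — reject; 2/2 single-dels accept.
'rr': |S_i|=[20, 15, 4] end={s0,s18,s2,s4} — reject; 2/2 del acc.
'pppp': N↓-sim [20, 19, 16, 15, 7] end={s0,s16,s18,s2,s20,s22,s4} ∉↓L; 4/4 del acc.
4 obstructions.

A = [pr, rp, rr, pppp].


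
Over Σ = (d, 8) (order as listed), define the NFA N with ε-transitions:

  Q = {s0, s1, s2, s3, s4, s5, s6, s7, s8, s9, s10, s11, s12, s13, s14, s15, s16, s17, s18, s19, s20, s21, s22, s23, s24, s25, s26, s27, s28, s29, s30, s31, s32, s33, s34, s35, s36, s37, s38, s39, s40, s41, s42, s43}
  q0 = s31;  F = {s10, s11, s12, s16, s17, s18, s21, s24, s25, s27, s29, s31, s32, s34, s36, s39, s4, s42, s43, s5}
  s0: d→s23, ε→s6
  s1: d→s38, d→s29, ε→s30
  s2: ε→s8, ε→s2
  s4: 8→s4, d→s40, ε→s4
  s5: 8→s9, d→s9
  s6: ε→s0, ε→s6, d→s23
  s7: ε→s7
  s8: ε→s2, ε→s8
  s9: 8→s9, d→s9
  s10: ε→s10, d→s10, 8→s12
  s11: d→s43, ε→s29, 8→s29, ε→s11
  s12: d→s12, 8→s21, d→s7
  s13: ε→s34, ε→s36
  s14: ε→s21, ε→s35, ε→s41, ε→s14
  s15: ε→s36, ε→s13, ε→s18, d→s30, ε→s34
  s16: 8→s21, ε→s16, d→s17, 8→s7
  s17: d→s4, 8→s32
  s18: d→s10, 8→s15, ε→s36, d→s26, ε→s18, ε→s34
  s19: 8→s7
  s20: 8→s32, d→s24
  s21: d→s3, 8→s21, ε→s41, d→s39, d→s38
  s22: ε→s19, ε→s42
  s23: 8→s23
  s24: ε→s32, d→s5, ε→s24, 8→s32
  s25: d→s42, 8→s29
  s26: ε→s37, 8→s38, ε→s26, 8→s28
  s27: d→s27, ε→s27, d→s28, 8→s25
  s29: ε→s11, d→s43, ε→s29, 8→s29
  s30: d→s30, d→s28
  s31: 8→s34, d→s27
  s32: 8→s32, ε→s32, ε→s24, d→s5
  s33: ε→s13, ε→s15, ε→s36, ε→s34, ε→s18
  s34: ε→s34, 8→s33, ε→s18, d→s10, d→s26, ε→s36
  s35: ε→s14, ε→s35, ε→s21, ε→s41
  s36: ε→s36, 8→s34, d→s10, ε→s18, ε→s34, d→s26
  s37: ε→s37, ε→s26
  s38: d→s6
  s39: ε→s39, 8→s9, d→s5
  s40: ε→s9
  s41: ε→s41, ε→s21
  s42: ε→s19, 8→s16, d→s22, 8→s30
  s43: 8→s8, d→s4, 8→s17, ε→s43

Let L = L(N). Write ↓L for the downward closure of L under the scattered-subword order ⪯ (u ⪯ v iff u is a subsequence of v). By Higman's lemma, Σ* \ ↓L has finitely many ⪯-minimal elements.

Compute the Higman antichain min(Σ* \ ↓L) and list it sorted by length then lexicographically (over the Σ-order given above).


min(Σ*\↓L) = [d88ddd, 8d88d8].

|Q|=44, |F|=20, |δ|=128 (62 ε).
min D↑ (17 st, q0=0, F={15}): 0:d→1,8→2 1:d→1,8→3 2:d→4,8→2 3:d→5,8→6 4:d→4,8→7 5:d→5,8→8 6:d→9,8→6 7:d→7,8→10 8:d→11,8→10 9:d→12,8→11 10:d→13,8→10 11:d→12,8→14 12:d→15,8→12 13:d→16,8→15 14:d→16,8→14 15:d→15,8→15 16:d→15,8→15 (ε-aug+det+¬).
'd88ddd': run [40, 33, 29, 24, 18, 9, 5] end={s23,s28,s30,s40,s9} — reject; 6/6 single-dels accept.
'8d88d8': |S_i|=[40, 38, 29, 22, 15, 9, 2] end={s23,s9} — reject; 6/6 single-dels accept.
2 obstructions.
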